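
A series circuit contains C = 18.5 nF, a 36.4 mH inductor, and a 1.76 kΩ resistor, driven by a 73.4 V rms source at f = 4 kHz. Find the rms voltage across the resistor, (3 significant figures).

60.1 V

ω = 2πf = 25130 rad/s
X_L = ωL = 915 Ω
X_C = 1/(ωC) = 2150 Ω
Net reactance X = X_L − X_C = -1240 Ω
Z = 1760 − j1240 Ω
|Z| = √(1760² + 1240²) = 2150 Ω
I = V/|Z| = 34.1 mA
V_R = I·|Z_R| = 0.0341 × 1760 = 60.1 V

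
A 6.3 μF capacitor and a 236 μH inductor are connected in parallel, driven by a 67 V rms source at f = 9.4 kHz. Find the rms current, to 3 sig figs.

ω = 2πf = 59060 rad/s
X_L = ωL = 13.9 Ω
X_C = 1/(ωC) = 2.69 Ω
Parallel: admittances add. Y = 1/(jωL) + jωC
Y = (0 + j0.300) S
|Y| = 0.300 S → |Z| = 1/|Y| = 3.33 Ω, ∠Z = −∠Y = -90.0°
I = V/|Z| = 67/3.33 = 20.1 A

20.1 A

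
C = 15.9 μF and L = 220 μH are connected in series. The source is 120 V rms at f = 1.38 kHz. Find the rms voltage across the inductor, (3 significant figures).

ω = 2πf = 8671 rad/s
X_L = ωL = 1.91 Ω
X_C = 1/(ωC) = 7.25 Ω
Net reactance X = X_L − X_C = -5.35 Ω
Z = − j5.35 Ω
|Z| = √(0² + 5.35²) = 5.35 Ω
I = V/|Z| = 22.4 A
V_L = I·|Z_L| = 22.4 × 1.91 = 42.8 V

42.8 V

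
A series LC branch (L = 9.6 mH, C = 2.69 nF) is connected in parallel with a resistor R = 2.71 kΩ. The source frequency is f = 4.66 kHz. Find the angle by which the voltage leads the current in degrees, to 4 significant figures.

-12.31°

ω = 2πf = 29280 rad/s
X_L = ωL = 281.1 Ω
X_C = 1/(ωC) = 12700 Ω
Branch 1: Z₁ = R = 2710 Ω
Branch 2 (series LC): Z₂ = j(X_L − X_C) = −j12420 Ω
Parallel: Z = Z₁Z₂/(Z₁+Z₂), |Z| = 2648 Ω, ∠Z = -12.31°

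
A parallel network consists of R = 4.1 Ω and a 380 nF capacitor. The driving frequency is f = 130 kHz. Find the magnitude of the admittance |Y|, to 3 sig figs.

ω = 2πf = 816800 rad/s
X_C = 1/(ωC) = 3.22 Ω
Parallel: admittances add. Y = 1/R + jωC
Y = (0.244 + j0.310) S
|Y| = 0.395 S → |Z| = 1/|Y| = 2.53 Ω, ∠Z = −∠Y = -51.8°

395 mS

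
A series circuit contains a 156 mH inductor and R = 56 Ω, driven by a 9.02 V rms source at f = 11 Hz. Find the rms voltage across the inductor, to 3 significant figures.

ω = 2πf = 69.12 rad/s
X_L = ωL = 10.8 Ω
Z = 56.0 + j10.8 Ω
|Z| = √(56.0² + 10.8²) = 57.0 Ω
I = V/|Z| = 158 mA
V_L = I·|Z_L| = 0.158 × 10.8 = 1.71 V

1.71 V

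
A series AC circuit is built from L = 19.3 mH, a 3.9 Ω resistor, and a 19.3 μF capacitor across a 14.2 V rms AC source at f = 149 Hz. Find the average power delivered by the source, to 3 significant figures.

ω = 2πf = 936.2 rad/s
X_L = ωL = 18.1 Ω
X_C = 1/(ωC) = 55.3 Ω
Net reactance X = X_L − X_C = -37.3 Ω
Z = 3.90 − j37.3 Ω
|Z| = √(3.90² + 37.3²) = 37.5 Ω
∠Z = arctan(-37.3/3.90) = -84.0°
I = V/|Z| = 379 mA
P = VI cos φ = 14.2 × 0.379 × cos(-84.0°) = 560 mW

560 mW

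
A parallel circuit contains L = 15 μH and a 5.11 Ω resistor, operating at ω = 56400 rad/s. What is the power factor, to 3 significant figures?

X_L = ωL = 0.846 Ω
Parallel: admittances add. Y = 1/R + 1/(jωL)
Y = (0.196 − j1.18) S
|Y| = 1.20 S → |Z| = 1/|Y| = 0.835 Ω, ∠Z = −∠Y = 80.6°
cos φ = cos(80.6°) = 0.163

0.163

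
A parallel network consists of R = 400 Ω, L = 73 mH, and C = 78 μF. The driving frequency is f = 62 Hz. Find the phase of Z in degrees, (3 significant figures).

62.4°

ω = 2πf = 389.6 rad/s
X_L = ωL = 28.4 Ω
X_C = 1/(ωC) = 32.9 Ω
Parallel: admittances add. Y = 1/R + 1/(jωL) + jωC
Y = (0.00250 − j0.00478) S
|Y| = 0.00539 S → |Z| = 1/|Y| = 185 Ω, ∠Z = −∠Y = 62.4°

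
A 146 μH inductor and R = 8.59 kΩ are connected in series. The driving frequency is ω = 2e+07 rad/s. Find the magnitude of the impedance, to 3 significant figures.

X_L = ωL = 2920 Ω
Z = 8590 + j2920 Ω
|Z| = √(8590² + 2920²) = 9070 Ω

9070 Ω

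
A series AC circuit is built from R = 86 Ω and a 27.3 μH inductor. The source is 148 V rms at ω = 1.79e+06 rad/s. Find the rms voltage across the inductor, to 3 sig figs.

X_L = ωL = 48.9 Ω
Z = 86.0 + j48.9 Ω
|Z| = √(86.0² + 48.9²) = 98.9 Ω
I = V/|Z| = 1.50 A
V_L = I·|Z_L| = 1.50 × 48.9 = 73.1 V

73.1 V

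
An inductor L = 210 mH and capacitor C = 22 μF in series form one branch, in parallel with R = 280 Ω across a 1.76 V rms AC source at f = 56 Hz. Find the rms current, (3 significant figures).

32.4 mA

ω = 2πf = 351.9 rad/s
X_L = ωL = 73.9 Ω
X_C = 1/(ωC) = 129 Ω
Branch 1: Z₁ = R = 280 Ω
Branch 2 (series LC): Z₂ = j(X_L − X_C) = −j55.3 Ω
Parallel: Z = Z₁Z₂/(Z₁+Z₂), |Z| = 54.2 Ω, ∠Z = -78.8°
I = V/|Z| = 1.76/54.2 = 32.4 mA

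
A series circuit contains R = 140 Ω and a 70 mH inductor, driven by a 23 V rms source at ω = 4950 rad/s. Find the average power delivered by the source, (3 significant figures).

530 mW

X_L = ωL = 347 Ω
Z = 140 + j347 Ω
|Z| = √(140² + 347²) = 374 Ω
∠Z = arctan(347/140) = 68.0°
I = V/|Z| = 61.5 mA
P = VI cos φ = 23 × 0.0615 × cos(68.0°) = 530 mW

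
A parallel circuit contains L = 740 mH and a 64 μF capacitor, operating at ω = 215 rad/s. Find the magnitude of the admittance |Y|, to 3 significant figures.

X_L = ωL = 159 Ω
X_C = 1/(ωC) = 72.7 Ω
Parallel: admittances add. Y = 1/(jωL) + jωC
Y = (0 + j0.00747) S
|Y| = 0.00747 S → |Z| = 1/|Y| = 134 Ω, ∠Z = −∠Y = -90.0°

7.47 mS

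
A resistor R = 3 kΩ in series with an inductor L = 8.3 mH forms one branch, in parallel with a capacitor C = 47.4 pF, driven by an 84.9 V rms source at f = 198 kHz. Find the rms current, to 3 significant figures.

ω = 2πf = 1.244e+06 rad/s
X_L = ωL = 10300 Ω
X_C = 1/(ωC) = 17000 Ω
Branch 1 (R+jX_L): Z₁ = 3000 + j10300 Ω, |Z₁| = 10800 Ω
Branch 2 (−jX_C): Z₂ = −j17000 Ω
Parallel: Z = Z₁Z₂/(Z₁+Z₂), |Z| = 25100 Ω, ∠Z = 49.5°
I = V/|Z| = 84.9/25100 = 3.39 mA

3.39 mA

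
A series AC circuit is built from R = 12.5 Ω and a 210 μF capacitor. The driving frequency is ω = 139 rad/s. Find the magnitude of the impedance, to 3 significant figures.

36.5 Ω

X_C = 1/(ωC) = 34.3 Ω
Z = 12.5 − j34.3 Ω
|Z| = √(12.5² + 34.3²) = 36.5 Ω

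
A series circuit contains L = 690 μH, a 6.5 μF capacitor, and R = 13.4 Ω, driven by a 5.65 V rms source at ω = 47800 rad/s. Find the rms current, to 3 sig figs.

173 mA

X_L = ωL = 33.0 Ω
X_C = 1/(ωC) = 3.22 Ω
Net reactance X = X_L − X_C = 29.8 Ω
Z = 13.4 + j29.8 Ω
|Z| = √(13.4² + 29.8²) = 32.6 Ω
I = V/|Z| = 5.65/32.6 = 173 mA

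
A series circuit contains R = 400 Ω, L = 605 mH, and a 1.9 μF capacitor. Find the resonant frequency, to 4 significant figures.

148.4 Hz

ω₀ = 1/√(LC) = 1/√(0.605 × 1.9e-06) = 932.7 rad/s
f₀ = ω₀/(2π) = 148.4 Hz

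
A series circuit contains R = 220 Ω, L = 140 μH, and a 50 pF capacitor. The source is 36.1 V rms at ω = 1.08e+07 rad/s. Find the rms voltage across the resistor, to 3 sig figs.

X_L = ωL = 1510 Ω
X_C = 1/(ωC) = 1850 Ω
Net reactance X = X_L − X_C = -340 Ω
Z = 220 − j340 Ω
|Z| = √(220² + 340²) = 405 Ω
I = V/|Z| = 89.2 mA
V_R = I·|Z_R| = 0.0892 × 220 = 19.6 V

19.6 V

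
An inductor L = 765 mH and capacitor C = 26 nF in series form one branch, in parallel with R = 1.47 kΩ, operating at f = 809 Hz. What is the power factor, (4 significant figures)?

0.9286

ω = 2πf = 5083 rad/s
X_L = ωL = 3889 Ω
X_C = 1/(ωC) = 7567 Ω
Branch 1: Z₁ = R = 1470 Ω
Branch 2 (series LC): Z₂ = j(X_L − X_C) = −j3678 Ω
Parallel: Z = Z₁Z₂/(Z₁+Z₂), |Z| = 1365 Ω, ∠Z = -21.79°
cos φ = cos(-21.79°) = 0.9286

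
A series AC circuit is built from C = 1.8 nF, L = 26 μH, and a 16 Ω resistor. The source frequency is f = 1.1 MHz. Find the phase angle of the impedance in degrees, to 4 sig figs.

ω = 2πf = 6.912e+06 rad/s
X_L = ωL = 179.7 Ω
X_C = 1/(ωC) = 80.38 Ω
Net reactance X = X_L − X_C = 99.32 Ω
Z = 16.00 + j99.32 Ω
|Z| = √(16.00² + 99.32²) = 100.6 Ω
∠Z = arctan(99.32/16.00) = 80.85°

80.85°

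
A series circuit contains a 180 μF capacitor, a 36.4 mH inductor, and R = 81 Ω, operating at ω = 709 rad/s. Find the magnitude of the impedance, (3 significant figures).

X_L = ωL = 25.8 Ω
X_C = 1/(ωC) = 7.84 Ω
Net reactance X = X_L − X_C = 18.0 Ω
Z = 81.0 + j18.0 Ω
|Z| = √(81.0² + 18.0²) = 83.0 Ω

83.0 Ω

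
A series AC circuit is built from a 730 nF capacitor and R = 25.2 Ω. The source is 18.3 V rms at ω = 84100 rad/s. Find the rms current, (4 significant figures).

X_C = 1/(ωC) = 16.29 Ω
Z = 25.20 − j16.29 Ω
|Z| = √(25.20² + 16.29²) = 30.01 Ω
I = V/|Z| = 18.3/30.01 = 609.9 mA

609.9 mA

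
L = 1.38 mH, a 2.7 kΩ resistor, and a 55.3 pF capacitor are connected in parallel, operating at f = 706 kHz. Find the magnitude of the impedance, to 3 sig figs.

2640 Ω

ω = 2πf = 4.436e+06 rad/s
X_L = ωL = 6120 Ω
X_C = 1/(ωC) = 4080 Ω
Parallel: admittances add. Y = 1/R + 1/(jωL) + jωC
Y = (0.000370 + j8.2e-05) S
|Y| = 0.000379 S → |Z| = 1/|Y| = 2640 Ω, ∠Z = −∠Y = -12.5°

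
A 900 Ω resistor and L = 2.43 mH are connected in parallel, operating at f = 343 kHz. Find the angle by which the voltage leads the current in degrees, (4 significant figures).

9.751°

ω = 2πf = 2.155e+06 rad/s
X_L = ωL = 5237 Ω
Parallel: admittances add. Y = 1/R + 1/(jωL)
Y = (0.001111 − j0.0001910) S
|Y| = 0.001127 S → |Z| = 1/|Y| = 887.0 Ω, ∠Z = −∠Y = 9.751°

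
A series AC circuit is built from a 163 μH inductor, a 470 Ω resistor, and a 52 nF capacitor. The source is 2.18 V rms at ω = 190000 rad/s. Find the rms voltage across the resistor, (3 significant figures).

X_L = ωL = 31.0 Ω
X_C = 1/(ωC) = 101 Ω
Net reactance X = X_L − X_C = -70.2 Ω
Z = 470 − j70.2 Ω
|Z| = √(470² + 70.2²) = 475 Ω
I = V/|Z| = 4.59 mA
V_R = I·|Z_R| = 0.00459 × 470 = 2.16 V

2.16 V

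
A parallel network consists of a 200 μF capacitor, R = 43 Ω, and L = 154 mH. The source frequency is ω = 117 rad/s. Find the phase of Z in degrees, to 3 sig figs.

X_L = ωL = 18.0 Ω
X_C = 1/(ωC) = 42.7 Ω
Parallel: admittances add. Y = 1/R + 1/(jωL) + jωC
Y = (0.0233 − j0.0321) S
|Y| = 0.0396 S → |Z| = 1/|Y| = 25.2 Ω, ∠Z = −∠Y = 54.1°

54.1°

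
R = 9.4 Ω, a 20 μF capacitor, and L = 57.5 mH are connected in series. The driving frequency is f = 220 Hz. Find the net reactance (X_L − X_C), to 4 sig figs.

ω = 2πf = 1382 rad/s
X_L = ωL = 79.48 Ω
X_C = 1/(ωC) = 36.17 Ω
X = 79.48 − 36.17 = 43.31 Ω

43.31 Ω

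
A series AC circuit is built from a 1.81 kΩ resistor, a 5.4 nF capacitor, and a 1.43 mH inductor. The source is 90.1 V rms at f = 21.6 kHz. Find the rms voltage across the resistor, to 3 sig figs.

ω = 2πf = 135700 rad/s
X_L = ωL = 194 Ω
X_C = 1/(ωC) = 1360 Ω
Net reactance X = X_L − X_C = -1170 Ω
Z = 1810 − j1170 Ω
|Z| = √(1810² + 1170²) = 2160 Ω
I = V/|Z| = 41.8 mA
V_R = I·|Z_R| = 0.0418 × 1810 = 75.7 V

75.7 V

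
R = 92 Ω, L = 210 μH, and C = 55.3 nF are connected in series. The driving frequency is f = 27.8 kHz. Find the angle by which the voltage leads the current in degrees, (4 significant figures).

ω = 2πf = 174700 rad/s
X_L = ωL = 36.68 Ω
X_C = 1/(ωC) = 103.5 Ω
Net reactance X = X_L − X_C = -66.84 Ω
Z = 92.00 − j66.84 Ω
|Z| = √(92.00² + 66.84²) = 113.7 Ω
∠Z = arctan(-66.84/92.00) = -36.00°

-36.00°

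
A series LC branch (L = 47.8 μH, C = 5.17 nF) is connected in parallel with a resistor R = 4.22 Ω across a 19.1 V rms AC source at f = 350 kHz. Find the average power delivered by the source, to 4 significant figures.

ω = 2πf = 2.199e+06 rad/s
X_L = ωL = 105.1 Ω
X_C = 1/(ωC) = 87.96 Ω
Branch 1: Z₁ = R = 4.220 Ω
Branch 2 (series LC): Z₂ = j(X_L − X_C) = j17.16 Ω
Parallel: Z = Z₁Z₂/(Z₁+Z₂), |Z| = 4.098 Ω, ∠Z = 13.81°
I = V/|Z| = 4.661 A
P = VI cos φ = 19.1 × 4.661 × cos(13.81°) = 86.45 W

86.45 W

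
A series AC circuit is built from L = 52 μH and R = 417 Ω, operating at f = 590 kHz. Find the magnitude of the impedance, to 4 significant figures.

459.4 Ω

ω = 2πf = 3.707e+06 rad/s
X_L = ωL = 192.8 Ω
Z = 417.0 + j192.8 Ω
|Z| = √(417.0² + 192.8²) = 459.4 Ω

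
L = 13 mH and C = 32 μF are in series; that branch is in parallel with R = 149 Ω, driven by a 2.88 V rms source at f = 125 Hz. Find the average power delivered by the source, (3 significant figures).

ω = 2πf = 785.4 rad/s
X_L = ωL = 10.2 Ω
X_C = 1/(ωC) = 39.8 Ω
Branch 1: Z₁ = R = 149 Ω
Branch 2 (series LC): Z₂ = j(X_L − X_C) = −j29.6 Ω
Parallel: Z = Z₁Z₂/(Z₁+Z₂), |Z| = 29.0 Ω, ∠Z = -78.8°
I = V/|Z| = 99.3 mA
P = VI cos φ = 2.88 × 0.0993 × cos(-78.8°) = 55.7 mW

55.7 mW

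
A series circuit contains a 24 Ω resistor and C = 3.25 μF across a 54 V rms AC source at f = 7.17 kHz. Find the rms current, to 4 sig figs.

ω = 2πf = 45050 rad/s
X_C = 1/(ωC) = 6.830 Ω
Z = 24.00 − j6.830 Ω
|Z| = √(24.00² + 6.830²) = 24.95 Ω
I = V/|Z| = 54/24.95 = 2.164 A

2.164 A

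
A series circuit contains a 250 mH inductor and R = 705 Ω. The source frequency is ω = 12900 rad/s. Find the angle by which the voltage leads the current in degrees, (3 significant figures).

77.7°

X_L = ωL = 3220 Ω
Z = 705 + j3220 Ω
|Z| = √(705² + 3220²) = 3300 Ω
∠Z = arctan(3220/705) = 77.7°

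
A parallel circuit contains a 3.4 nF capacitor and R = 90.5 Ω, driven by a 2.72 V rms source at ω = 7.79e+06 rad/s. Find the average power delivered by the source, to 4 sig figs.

X_C = 1/(ωC) = 37.76 Ω
Parallel: admittances add. Y = 1/R + jωC
Y = (0.01105 + j0.02649) S
|Y| = 0.02870 S → |Z| = 1/|Y| = 34.85 Ω, ∠Z = −∠Y = -67.35°
I = V/|Z| = 78.06 mA
P = VI cos φ = 2.72 × 0.07806 × cos(-67.35°) = 81.75 mW

81.75 mW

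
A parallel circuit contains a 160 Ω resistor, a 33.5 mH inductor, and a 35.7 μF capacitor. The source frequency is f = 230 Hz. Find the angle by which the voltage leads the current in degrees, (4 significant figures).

ω = 2πf = 1445 rad/s
X_L = ωL = 48.41 Ω
X_C = 1/(ωC) = 19.38 Ω
Parallel: admittances add. Y = 1/R + 1/(jωL) + jωC
Y = (0.006250 + j0.03094) S
|Y| = 0.03156 S → |Z| = 1/|Y| = 31.69 Ω, ∠Z = −∠Y = -78.58°

-78.58°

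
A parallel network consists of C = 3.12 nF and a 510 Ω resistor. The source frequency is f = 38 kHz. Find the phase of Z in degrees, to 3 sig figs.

-20.8°

ω = 2πf = 238800 rad/s
X_C = 1/(ωC) = 1340 Ω
Parallel: admittances add. Y = 1/R + jωC
Y = (0.00196 + j0.000745) S
|Y| = 0.00210 S → |Z| = 1/|Y| = 477 Ω, ∠Z = −∠Y = -20.8°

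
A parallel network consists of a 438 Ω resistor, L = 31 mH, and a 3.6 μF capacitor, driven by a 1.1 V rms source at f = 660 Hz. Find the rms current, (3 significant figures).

8.26 mA

ω = 2πf = 4147 rad/s
X_L = ωL = 129 Ω
X_C = 1/(ωC) = 67.0 Ω
Parallel: admittances add. Y = 1/R + 1/(jωL) + jωC
Y = (0.00228 + j0.00715) S
|Y| = 0.00751 S → |Z| = 1/|Y| = 133 Ω, ∠Z = −∠Y = -72.3°
I = V/|Z| = 1.1/133 = 8.26 mA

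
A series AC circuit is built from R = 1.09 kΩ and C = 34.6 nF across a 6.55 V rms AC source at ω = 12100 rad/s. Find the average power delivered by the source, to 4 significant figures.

X_C = 1/(ωC) = 2389 Ω
Z = 1090 − j2389 Ω
|Z| = √(1090² + 2389²) = 2626 Ω
∠Z = arctan(-2389/1090) = -65.47°
I = V/|Z| = 2.495 mA
P = VI cos φ = 6.55 × 0.002495 × cos(-65.47°) = 6.784 mW

6.784 mW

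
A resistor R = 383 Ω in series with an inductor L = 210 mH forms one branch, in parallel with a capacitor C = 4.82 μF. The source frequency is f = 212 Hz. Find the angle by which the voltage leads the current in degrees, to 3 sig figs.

ω = 2πf = 1332 rad/s
X_L = ωL = 280 Ω
X_C = 1/(ωC) = 156 Ω
Branch 1 (R+jX_L): Z₁ = 383 + j280 Ω, |Z₁| = 474 Ω
Branch 2 (−jX_C): Z₂ = −j156 Ω
Parallel: Z = Z₁Z₂/(Z₁+Z₂), |Z| = 183 Ω, ∠Z = -71.8°

-71.8°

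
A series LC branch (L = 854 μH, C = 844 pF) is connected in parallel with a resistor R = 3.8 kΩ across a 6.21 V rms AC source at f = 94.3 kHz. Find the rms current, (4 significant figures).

ω = 2πf = 592500 rad/s
X_L = ωL = 506.0 Ω
X_C = 1/(ωC) = 2000 Ω
Branch 1: Z₁ = R = 3800 Ω
Branch 2 (series LC): Z₂ = j(X_L − X_C) = −j1494 Ω
Parallel: Z = Z₁Z₂/(Z₁+Z₂), |Z| = 1390 Ω, ∠Z = -68.54°
I = V/|Z| = 6.21/1390 = 4.467 mA

4.467 mA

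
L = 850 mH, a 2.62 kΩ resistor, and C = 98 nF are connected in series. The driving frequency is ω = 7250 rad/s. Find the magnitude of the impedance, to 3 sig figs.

5430 Ω

X_L = ωL = 6160 Ω
X_C = 1/(ωC) = 1410 Ω
Net reactance X = X_L − X_C = 4760 Ω
Z = 2620 + j4760 Ω
|Z| = √(2620² + 4760²) = 5430 Ω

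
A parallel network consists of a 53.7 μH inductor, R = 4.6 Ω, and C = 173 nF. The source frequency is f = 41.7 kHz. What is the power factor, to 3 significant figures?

0.993

ω = 2πf = 262000 rad/s
X_L = ωL = 14.1 Ω
X_C = 1/(ωC) = 22.1 Ω
Parallel: admittances add. Y = 1/R + 1/(jωL) + jωC
Y = (0.217 − j0.0257) S
|Y| = 0.219 S → |Z| = 1/|Y| = 4.57 Ω, ∠Z = −∠Y = 6.75°
cos φ = cos(6.75°) = 0.993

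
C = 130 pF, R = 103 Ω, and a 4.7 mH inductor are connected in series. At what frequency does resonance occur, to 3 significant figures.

ω₀ = 1/√(LC) = 1/√(0.0047 × 1.3e-10) = 1.279e+06 rad/s
f₀ = ω₀/(2π) = 204 kHz

204 kHz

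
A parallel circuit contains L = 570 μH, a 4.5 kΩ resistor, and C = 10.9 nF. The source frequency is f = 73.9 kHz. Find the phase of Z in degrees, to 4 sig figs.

-80.17°

ω = 2πf = 464300 rad/s
X_L = ωL = 264.7 Ω
X_C = 1/(ωC) = 197.6 Ω
Parallel: admittances add. Y = 1/R + 1/(jωL) + jωC
Y = (0.0002222 + j0.001283) S
|Y| = 0.001302 S → |Z| = 1/|Y| = 768.1 Ω, ∠Z = −∠Y = -80.17°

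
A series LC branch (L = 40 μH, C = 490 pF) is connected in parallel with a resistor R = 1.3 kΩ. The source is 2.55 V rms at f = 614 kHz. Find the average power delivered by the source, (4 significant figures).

5.002 mW

ω = 2πf = 3.858e+06 rad/s
X_L = ωL = 154.3 Ω
X_C = 1/(ωC) = 529.0 Ω
Branch 1: Z₁ = R = 1300 Ω
Branch 2 (series LC): Z₂ = j(X_L − X_C) = −j374.7 Ω
Parallel: Z = Z₁Z₂/(Z₁+Z₂), |Z| = 360.0 Ω, ∠Z = -73.92°
I = V/|Z| = 7.083 mA
P = VI cos φ = 2.55 × 0.007083 × cos(-73.92°) = 5.002 mW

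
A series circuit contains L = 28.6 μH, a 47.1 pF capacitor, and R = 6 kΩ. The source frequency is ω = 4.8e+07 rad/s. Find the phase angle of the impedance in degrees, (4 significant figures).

8.815°

X_L = ωL = 1373 Ω
X_C = 1/(ωC) = 442.3 Ω
Net reactance X = X_L − X_C = 930.5 Ω
Z = 6000 + j930.5 Ω
|Z| = √(6000² + 930.5²) = 6072 Ω
∠Z = arctan(930.5/6000) = 8.815°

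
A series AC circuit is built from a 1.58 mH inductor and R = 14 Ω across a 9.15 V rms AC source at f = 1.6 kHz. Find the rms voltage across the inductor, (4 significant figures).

ω = 2πf = 10050 rad/s
X_L = ωL = 15.88 Ω
Z = 14.00 + j15.88 Ω
|Z| = √(14.00² + 15.88²) = 21.17 Ω
I = V/|Z| = 432.2 mA
V_L = I·|Z_L| = 0.4322 × 15.88 = 6.864 V

6.864 V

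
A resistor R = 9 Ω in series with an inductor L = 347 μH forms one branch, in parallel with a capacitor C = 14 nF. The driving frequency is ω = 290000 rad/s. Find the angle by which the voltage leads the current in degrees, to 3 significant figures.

81.4°

X_L = ωL = 101 Ω
X_C = 1/(ωC) = 246 Ω
Branch 1 (R+jX_L): Z₁ = 9.00 + j101 Ω, |Z₁| = 101 Ω
Branch 2 (−jX_C): Z₂ = −j246 Ω
Parallel: Z = Z₁Z₂/(Z₁+Z₂), |Z| = 170 Ω, ∠Z = 81.4°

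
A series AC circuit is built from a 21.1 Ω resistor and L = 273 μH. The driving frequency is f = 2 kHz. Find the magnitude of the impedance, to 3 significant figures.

ω = 2πf = 12570 rad/s
X_L = ωL = 3.43 Ω
Z = 21.1 + j3.43 Ω
|Z| = √(21.1² + 3.43²) = 21.4 Ω

21.4 Ω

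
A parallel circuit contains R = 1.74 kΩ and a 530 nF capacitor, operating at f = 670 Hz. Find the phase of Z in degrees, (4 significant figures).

ω = 2πf = 4210 rad/s
X_C = 1/(ωC) = 448.2 Ω
Parallel: admittances add. Y = 1/R + jωC
Y = (0.0005747 + j0.002231) S
|Y| = 0.002304 S → |Z| = 1/|Y| = 434.0 Ω, ∠Z = −∠Y = -75.56°

-75.56°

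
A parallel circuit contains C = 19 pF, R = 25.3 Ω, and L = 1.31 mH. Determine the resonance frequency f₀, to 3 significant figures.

1.01 MHz

ω₀ = 1/√(LC) = 1/√(0.00131 × 1.9e-11) = 6.339e+06 rad/s
f₀ = ω₀/(2π) = 1.01 MHz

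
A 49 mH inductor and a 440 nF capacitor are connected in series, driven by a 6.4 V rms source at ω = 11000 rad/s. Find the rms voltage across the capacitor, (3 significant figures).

X_L = ωL = 539 Ω
X_C = 1/(ωC) = 207 Ω
Net reactance X = X_L − X_C = 332 Ω
Z = j332 Ω
|Z| = √(0² + 332²) = 332 Ω
I = V/|Z| = 19.3 mA
V_C = I·|Z_C| = 0.0193 × 207 = 3.98 V

3.98 V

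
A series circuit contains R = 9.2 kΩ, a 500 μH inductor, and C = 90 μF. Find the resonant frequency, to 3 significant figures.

ω₀ = 1/√(LC) = 1/√(0.0005 × 9e-05) = 4714 rad/s
f₀ = ω₀/(2π) = 750 Hz

750 Hz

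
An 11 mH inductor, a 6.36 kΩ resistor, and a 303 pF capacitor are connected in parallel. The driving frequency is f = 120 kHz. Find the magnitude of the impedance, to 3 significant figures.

ω = 2πf = 754000 rad/s
X_L = ωL = 8290 Ω
X_C = 1/(ωC) = 4380 Ω
Parallel: admittances add. Y = 1/R + 1/(jωL) + jωC
Y = (0.000157 + j0.000108) S
|Y| = 0.000191 S → |Z| = 1/|Y| = 5240 Ω, ∠Z = −∠Y = -34.5°

5240 Ω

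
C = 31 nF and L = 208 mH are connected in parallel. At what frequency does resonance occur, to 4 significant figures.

ω₀ = 1/√(LC) = 1/√(0.208 × 3.1e-08) = 12450 rad/s
f₀ = ω₀/(2π) = 1.982 kHz

1.982 kHz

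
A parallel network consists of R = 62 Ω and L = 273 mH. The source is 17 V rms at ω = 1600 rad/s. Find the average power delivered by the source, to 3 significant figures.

4.66 W

X_L = ωL = 437 Ω
Parallel: admittances add. Y = 1/R + 1/(jωL)
Y = (0.0161 − j0.00229) S
|Y| = 0.0163 S → |Z| = 1/|Y| = 61.4 Ω, ∠Z = −∠Y = 8.08°
I = V/|Z| = 277 mA
P = VI cos φ = 17 × 0.277 × cos(8.08°) = 4.66 W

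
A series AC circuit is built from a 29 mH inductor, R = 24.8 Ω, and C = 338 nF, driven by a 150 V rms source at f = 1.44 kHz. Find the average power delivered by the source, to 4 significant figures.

116.5 W

ω = 2πf = 9048 rad/s
X_L = ωL = 262.4 Ω
X_C = 1/(ωC) = 327.0 Ω
Net reactance X = X_L − X_C = -64.61 Ω
Z = 24.80 − j64.61 Ω
|Z| = √(24.80² + 64.61²) = 69.21 Ω
∠Z = arctan(-64.61/24.80) = -69.00°
I = V/|Z| = 2.167 A
P = VI cos φ = 150 × 2.167 × cos(-69.00°) = 116.5 W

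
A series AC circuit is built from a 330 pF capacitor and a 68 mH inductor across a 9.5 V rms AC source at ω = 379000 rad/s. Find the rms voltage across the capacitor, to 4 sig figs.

X_L = ωL = 25770 Ω
X_C = 1/(ωC) = 7996 Ω
Net reactance X = X_L − X_C = 17780 Ω
Z = j17780 Ω
|Z| = √(0² + 17780²) = 17780 Ω
I = V/|Z| = 534.4 μA
V_C = I·|Z_C| = 0.0005344 × 7996 = 4.273 V

4.273 V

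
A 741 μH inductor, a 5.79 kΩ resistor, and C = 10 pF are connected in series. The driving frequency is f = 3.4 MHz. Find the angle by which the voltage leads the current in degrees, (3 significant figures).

62.6°

ω = 2πf = 2.136e+07 rad/s
X_L = ωL = 15800 Ω
X_C = 1/(ωC) = 4680 Ω
Net reactance X = X_L − X_C = 11100 Ω
Z = 5790 + j11100 Ω
|Z| = √(5790² + 11100²) = 12600 Ω
∠Z = arctan(11100/5790) = 62.6°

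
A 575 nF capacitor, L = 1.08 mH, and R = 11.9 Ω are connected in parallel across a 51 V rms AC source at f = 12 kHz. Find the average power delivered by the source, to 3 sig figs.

219 W

ω = 2πf = 75400 rad/s
X_L = ωL = 81.4 Ω
X_C = 1/(ωC) = 23.1 Ω
Parallel: admittances add. Y = 1/R + 1/(jωL) + jωC
Y = (0.0840 + j0.0311) S
|Y| = 0.0896 S → |Z| = 1/|Y| = 11.2 Ω, ∠Z = −∠Y = -20.3°
I = V/|Z| = 4.57 A
P = VI cos φ = 51 × 4.57 × cos(-20.3°) = 219 W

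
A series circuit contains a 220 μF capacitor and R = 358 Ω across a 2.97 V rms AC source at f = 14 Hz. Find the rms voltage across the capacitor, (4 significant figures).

ω = 2πf = 87.96 rad/s
X_C = 1/(ωC) = 51.67 Ω
Z = 358.0 − j51.67 Ω
|Z| = √(358.0² + 51.67²) = 361.7 Ω
I = V/|Z| = 8.211 mA
V_C = I·|Z_C| = 0.008211 × 51.67 = 0.4243 V

0.4243 V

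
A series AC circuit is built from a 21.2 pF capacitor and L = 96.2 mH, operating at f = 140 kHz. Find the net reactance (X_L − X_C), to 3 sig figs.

ω = 2πf = 879600 rad/s
X_L = ωL = 84600 Ω
X_C = 1/(ωC) = 53600 Ω
X = 84600 − 53600 = 31000 Ω

31000 Ω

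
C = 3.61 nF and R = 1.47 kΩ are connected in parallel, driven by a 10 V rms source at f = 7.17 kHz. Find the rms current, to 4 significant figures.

6.994 mA

ω = 2πf = 45050 rad/s
X_C = 1/(ωC) = 6149 Ω
Parallel: admittances add. Y = 1/R + jωC
Y = (0.0006803 + j0.0001626) S
|Y| = 0.0006994 S → |Z| = 1/|Y| = 1430 Ω, ∠Z = −∠Y = -13.45°
I = V/|Z| = 10/1430 = 6.994 mA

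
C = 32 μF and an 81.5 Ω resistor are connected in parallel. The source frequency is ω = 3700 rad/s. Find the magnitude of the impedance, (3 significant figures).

X_C = 1/(ωC) = 8.45 Ω
Parallel: admittances add. Y = 1/R + jωC
Y = (0.0123 + j0.118) S
|Y| = 0.119 S → |Z| = 1/|Y| = 8.40 Ω, ∠Z = −∠Y = -84.1°

8.40 Ω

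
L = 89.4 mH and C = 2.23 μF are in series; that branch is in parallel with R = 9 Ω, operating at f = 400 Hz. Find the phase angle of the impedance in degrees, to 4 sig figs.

ω = 2πf = 2513 rad/s
X_L = ωL = 224.7 Ω
X_C = 1/(ωC) = 178.4 Ω
Branch 1: Z₁ = R = 9.000 Ω
Branch 2 (series LC): Z₂ = j(X_L − X_C) = j46.26 Ω
Parallel: Z = Z₁Z₂/(Z₁+Z₂), |Z| = 8.834 Ω, ∠Z = 11.01°

11.01°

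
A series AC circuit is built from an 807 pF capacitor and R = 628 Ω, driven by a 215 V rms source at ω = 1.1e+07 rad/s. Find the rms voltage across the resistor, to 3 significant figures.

212 V

X_C = 1/(ωC) = 113 Ω
Z = 628 − j113 Ω
|Z| = √(628² + 113²) = 638 Ω
I = V/|Z| = 337 mA
V_R = I·|Z_R| = 0.337 × 628 = 212 V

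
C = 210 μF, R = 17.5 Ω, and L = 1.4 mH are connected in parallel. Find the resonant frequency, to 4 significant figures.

293.5 Hz

ω₀ = 1/√(LC) = 1/√(0.0014 × 0.00021) = 1844 rad/s
f₀ = ω₀/(2π) = 293.5 Hz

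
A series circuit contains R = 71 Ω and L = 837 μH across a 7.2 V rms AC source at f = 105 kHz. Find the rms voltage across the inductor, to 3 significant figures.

ω = 2πf = 659700 rad/s
X_L = ωL = 552 Ω
Z = 71.0 + j552 Ω
|Z| = √(71.0² + 552²) = 557 Ω
I = V/|Z| = 12.9 mA
V_L = I·|Z_L| = 0.0129 × 552 = 7.14 V

7.14 V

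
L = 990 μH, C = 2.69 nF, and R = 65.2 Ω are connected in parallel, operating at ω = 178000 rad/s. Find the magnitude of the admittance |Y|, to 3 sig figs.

16.2 mS

X_L = ωL = 176 Ω
X_C = 1/(ωC) = 2090 Ω
Parallel: admittances add. Y = 1/R + 1/(jωL) + jωC
Y = (0.0153 − j0.00520) S
|Y| = 0.0162 S → |Z| = 1/|Y| = 61.8 Ω, ∠Z = −∠Y = 18.7°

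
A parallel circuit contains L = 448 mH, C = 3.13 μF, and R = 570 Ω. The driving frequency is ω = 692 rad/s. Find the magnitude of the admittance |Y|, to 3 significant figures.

X_L = ωL = 310 Ω
X_C = 1/(ωC) = 462 Ω
Parallel: admittances add. Y = 1/R + 1/(jωL) + jωC
Y = (0.00175 − j0.00106) S
|Y| = 0.00205 S → |Z| = 1/|Y| = 488 Ω, ∠Z = −∠Y = 31.1°

2.05 mS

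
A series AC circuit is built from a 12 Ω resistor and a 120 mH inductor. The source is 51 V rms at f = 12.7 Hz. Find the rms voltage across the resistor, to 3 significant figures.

39.9 V

ω = 2πf = 79.80 rad/s
X_L = ωL = 9.58 Ω
Z = 12.0 + j9.58 Ω
|Z| = √(12.0² + 9.58²) = 15.4 Ω
I = V/|Z| = 3.32 A
V_R = I·|Z_R| = 3.32 × 12.0 = 39.9 V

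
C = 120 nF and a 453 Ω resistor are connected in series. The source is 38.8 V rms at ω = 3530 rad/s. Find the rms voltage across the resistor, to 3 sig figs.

7.31 V

X_C = 1/(ωC) = 2360 Ω
Z = 453 − j2360 Ω
|Z| = √(453² + 2360²) = 2400 Ω
I = V/|Z| = 16.1 mA
V_R = I·|Z_R| = 0.0161 × 453 = 7.31 V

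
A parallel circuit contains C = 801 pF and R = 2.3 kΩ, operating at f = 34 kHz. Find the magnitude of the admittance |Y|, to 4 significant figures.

467.2 μS

ω = 2πf = 213600 rad/s
X_C = 1/(ωC) = 5844 Ω
Parallel: admittances add. Y = 1/R + jωC
Y = (0.0004348 + j0.0001711) S
|Y| = 0.0004672 S → |Z| = 1/|Y| = 2140 Ω, ∠Z = −∠Y = -21.48°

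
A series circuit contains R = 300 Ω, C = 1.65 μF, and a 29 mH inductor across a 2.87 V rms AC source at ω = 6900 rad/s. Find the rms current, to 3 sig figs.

8.96 mA

X_L = ωL = 200 Ω
X_C = 1/(ωC) = 87.8 Ω
Net reactance X = X_L − X_C = 112 Ω
Z = 300 + j112 Ω
|Z| = √(300² + 112²) = 320 Ω
I = V/|Z| = 2.87/320 = 8.96 mA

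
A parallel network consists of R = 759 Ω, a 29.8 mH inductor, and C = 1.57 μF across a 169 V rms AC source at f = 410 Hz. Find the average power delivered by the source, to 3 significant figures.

ω = 2πf = 2576 rad/s
X_L = ωL = 76.8 Ω
X_C = 1/(ωC) = 247 Ω
Parallel: admittances add. Y = 1/R + 1/(jωL) + jωC
Y = (0.00132 − j0.00898) S
|Y| = 0.00908 S → |Z| = 1/|Y| = 110 Ω, ∠Z = −∠Y = 81.7°
I = V/|Z| = 1.53 A
P = VI cos φ = 169 × 1.53 × cos(81.7°) = 37.6 W

37.6 W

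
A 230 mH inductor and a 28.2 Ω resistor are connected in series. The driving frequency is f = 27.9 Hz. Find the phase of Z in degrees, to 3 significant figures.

55.0°

ω = 2πf = 175.3 rad/s
X_L = ωL = 40.3 Ω
Z = 28.2 + j40.3 Ω
|Z| = √(28.2² + 40.3²) = 49.2 Ω
∠Z = arctan(40.3/28.2) = 55.0°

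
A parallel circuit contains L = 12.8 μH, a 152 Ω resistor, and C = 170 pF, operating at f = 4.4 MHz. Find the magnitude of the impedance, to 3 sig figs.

146 Ω

ω = 2πf = 2.765e+07 rad/s
X_L = ωL = 354 Ω
X_C = 1/(ωC) = 213 Ω
Parallel: admittances add. Y = 1/R + 1/(jωL) + jωC
Y = (0.00658 + j0.00187) S
|Y| = 0.00684 S → |Z| = 1/|Y| = 146 Ω, ∠Z = −∠Y = -15.9°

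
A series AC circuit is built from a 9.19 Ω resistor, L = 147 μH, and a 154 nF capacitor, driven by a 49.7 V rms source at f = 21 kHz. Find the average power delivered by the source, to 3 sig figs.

ω = 2πf = 131900 rad/s
X_L = ωL = 19.4 Ω
X_C = 1/(ωC) = 49.2 Ω
Net reactance X = X_L − X_C = -29.8 Ω
Z = 9.19 − j29.8 Ω
|Z| = √(9.19² + 29.8²) = 31.2 Ω
∠Z = arctan(-29.8/9.19) = -72.9°
I = V/|Z| = 1.59 A
P = VI cos φ = 49.7 × 1.59 × cos(-72.9°) = 23.3 W

23.3 W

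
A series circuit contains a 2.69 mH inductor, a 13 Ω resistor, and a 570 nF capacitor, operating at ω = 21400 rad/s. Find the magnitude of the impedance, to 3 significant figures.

X_L = ωL = 57.6 Ω
X_C = 1/(ωC) = 82.0 Ω
Net reactance X = X_L − X_C = -24.4 Ω
Z = 13.0 − j24.4 Ω
|Z| = √(13.0² + 24.4²) = 27.7 Ω

27.7 Ω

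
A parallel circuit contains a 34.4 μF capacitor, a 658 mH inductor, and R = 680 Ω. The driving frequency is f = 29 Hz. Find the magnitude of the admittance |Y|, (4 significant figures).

ω = 2πf = 182.2 rad/s
X_L = ωL = 119.9 Ω
X_C = 1/(ωC) = 159.5 Ω
Parallel: admittances add. Y = 1/R + 1/(jωL) + jωC
Y = (0.001471 − j0.002072) S
|Y| = 0.002541 S → |Z| = 1/|Y| = 393.5 Ω, ∠Z = −∠Y = 54.64°

2.541 mS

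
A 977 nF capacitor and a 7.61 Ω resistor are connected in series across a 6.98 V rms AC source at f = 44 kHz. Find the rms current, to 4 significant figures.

824.8 mA

ω = 2πf = 276500 rad/s
X_C = 1/(ωC) = 3.702 Ω
Z = 7.610 − j3.702 Ω
|Z| = √(7.610² + 3.702²) = 8.463 Ω
I = V/|Z| = 6.98/8.463 = 824.8 mA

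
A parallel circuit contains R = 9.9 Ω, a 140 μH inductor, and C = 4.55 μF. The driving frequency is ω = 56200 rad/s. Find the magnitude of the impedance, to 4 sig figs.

X_L = ωL = 7.868 Ω
X_C = 1/(ωC) = 3.911 Ω
Parallel: admittances add. Y = 1/R + 1/(jωL) + jωC
Y = (0.1010 + j0.1286) S
|Y| = 0.1635 S → |Z| = 1/|Y| = 6.115 Ω, ∠Z = −∠Y = -51.85°

6.115 Ω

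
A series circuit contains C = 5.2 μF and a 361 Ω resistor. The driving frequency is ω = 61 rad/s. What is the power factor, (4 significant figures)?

0.1138

X_C = 1/(ωC) = 3153 Ω
Z = 361.0 − j3153 Ω
|Z| = √(361.0² + 3153²) = 3173 Ω
∠Z = arctan(-3153/361.0) = -83.47°
cos φ = cos(-83.47°) = 0.1138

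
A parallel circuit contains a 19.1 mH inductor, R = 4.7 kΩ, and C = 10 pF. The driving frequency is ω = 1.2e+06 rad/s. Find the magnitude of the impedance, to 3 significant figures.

4650 Ω

X_L = ωL = 22900 Ω
X_C = 1/(ωC) = 83300 Ω
Parallel: admittances add. Y = 1/R + 1/(jωL) + jωC
Y = (0.000213 − j3.16e-05) S
|Y| = 0.000215 S → |Z| = 1/|Y| = 4650 Ω, ∠Z = −∠Y = 8.46°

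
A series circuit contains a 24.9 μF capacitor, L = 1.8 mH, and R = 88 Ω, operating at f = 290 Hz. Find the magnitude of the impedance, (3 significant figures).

90.0 Ω

ω = 2πf = 1822 rad/s
X_L = ωL = 3.28 Ω
X_C = 1/(ωC) = 22.0 Ω
Net reactance X = X_L − X_C = -18.8 Ω
Z = 88.0 − j18.8 Ω
|Z| = √(88.0² + 18.8²) = 90.0 Ω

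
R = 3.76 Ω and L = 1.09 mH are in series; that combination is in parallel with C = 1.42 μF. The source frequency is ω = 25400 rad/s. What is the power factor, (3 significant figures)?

X_L = ωL = 27.7 Ω
X_C = 1/(ωC) = 27.7 Ω
Branch 1 (R+jX_L): Z₁ = 3.76 + j27.7 Ω, |Z₁| = 27.9 Ω
Branch 2 (−jX_C): Z₂ = −j27.7 Ω
Parallel: Z = Z₁Z₂/(Z₁+Z₂), |Z| = 206 Ω, ∠Z = -7.13°
cos φ = cos(-7.13°) = 0.992

0.992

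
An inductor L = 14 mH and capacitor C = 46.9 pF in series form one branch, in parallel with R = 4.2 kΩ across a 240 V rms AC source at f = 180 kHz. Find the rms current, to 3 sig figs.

ω = 2πf = 1.131e+06 rad/s
X_L = ωL = 15800 Ω
X_C = 1/(ωC) = 18900 Ω
Branch 1: Z₁ = R = 4200 Ω
Branch 2 (series LC): Z₂ = j(X_L − X_C) = −j3020 Ω
Parallel: Z = Z₁Z₂/(Z₁+Z₂), |Z| = 2450 Ω, ∠Z = -54.3°
I = V/|Z| = 240/2450 = 97.9 mA

97.9 mA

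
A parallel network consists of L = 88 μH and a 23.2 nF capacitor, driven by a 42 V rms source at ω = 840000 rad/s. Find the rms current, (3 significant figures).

250 mA

X_L = ωL = 73.9 Ω
X_C = 1/(ωC) = 51.3 Ω
Parallel: admittances add. Y = 1/(jωL) + jωC
Y = (0 + j0.00596) S
|Y| = 0.00596 S → |Z| = 1/|Y| = 168 Ω, ∠Z = −∠Y = -90.0°
I = V/|Z| = 42/168 = 250 mA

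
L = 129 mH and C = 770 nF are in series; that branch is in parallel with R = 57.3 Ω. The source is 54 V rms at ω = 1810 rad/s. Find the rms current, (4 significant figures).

X_L = ωL = 233.5 Ω
X_C = 1/(ωC) = 717.5 Ω
Branch 1: Z₁ = R = 57.30 Ω
Branch 2 (series LC): Z₂ = j(X_L − X_C) = −j484.0 Ω
Parallel: Z = Z₁Z₂/(Z₁+Z₂), |Z| = 56.90 Ω, ∠Z = -6.751°
I = V/|Z| = 54/56.90 = 949.0 mA

949.0 mA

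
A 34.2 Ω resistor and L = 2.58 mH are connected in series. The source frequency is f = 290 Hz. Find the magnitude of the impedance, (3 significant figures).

34.5 Ω

ω = 2πf = 1822 rad/s
X_L = ωL = 4.70 Ω
Z = 34.2 + j4.70 Ω
|Z| = √(34.2² + 4.70²) = 34.5 Ω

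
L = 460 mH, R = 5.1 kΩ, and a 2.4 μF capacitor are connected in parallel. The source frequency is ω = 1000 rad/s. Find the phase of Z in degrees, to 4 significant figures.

X_L = ωL = 460.0 Ω
X_C = 1/(ωC) = 416.7 Ω
Parallel: admittances add. Y = 1/R + 1/(jωL) + jωC
Y = (0.0001961 + j0.0002261) S
|Y| = 0.0002993 S → |Z| = 1/|Y| = 3341 Ω, ∠Z = −∠Y = -49.07°

-49.07°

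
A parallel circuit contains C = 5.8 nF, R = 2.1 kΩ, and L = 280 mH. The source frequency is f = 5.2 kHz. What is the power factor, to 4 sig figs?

ω = 2πf = 32670 rad/s
X_L = ωL = 9148 Ω
X_C = 1/(ωC) = 5277 Ω
Parallel: admittances add. Y = 1/R + 1/(jωL) + jωC
Y = (0.0004762 + j8.019e-05) S
|Y| = 0.0004829 S → |Z| = 1/|Y| = 2071 Ω, ∠Z = −∠Y = -9.559°
cos φ = cos(-9.559°) = 0.9861

0.9861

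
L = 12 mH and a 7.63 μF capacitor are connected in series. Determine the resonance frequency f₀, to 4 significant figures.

ω₀ = 1/√(LC) = 1/√(0.012 × 7.63e-06) = 3305 rad/s
f₀ = ω₀/(2π) = 526.0 Hz

526.0 Hz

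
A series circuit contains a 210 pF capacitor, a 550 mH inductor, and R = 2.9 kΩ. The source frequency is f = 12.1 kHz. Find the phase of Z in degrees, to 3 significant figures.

-82.1°

ω = 2πf = 76030 rad/s
X_L = ωL = 41800 Ω
X_C = 1/(ωC) = 62600 Ω
Net reactance X = X_L − X_C = -20800 Ω
Z = 2900 − j20800 Ω
|Z| = √(2900² + 20800²) = 21000 Ω
∠Z = arctan(-20800/2900) = -82.1°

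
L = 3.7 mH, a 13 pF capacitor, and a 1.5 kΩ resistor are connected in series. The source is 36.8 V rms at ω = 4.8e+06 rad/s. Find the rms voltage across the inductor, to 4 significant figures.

X_L = ωL = 17760 Ω
X_C = 1/(ωC) = 16030 Ω
Net reactance X = X_L − X_C = 1734 Ω
Z = 1500 + j1734 Ω
|Z| = √(1500² + 1734²) = 2293 Ω
I = V/|Z| = 16.05 mA
V_L = I·|Z_L| = 0.01605 × 17760 = 285.0 V

285.0 V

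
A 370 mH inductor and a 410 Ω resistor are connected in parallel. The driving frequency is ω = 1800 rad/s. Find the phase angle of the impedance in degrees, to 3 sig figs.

31.6°

X_L = ωL = 666 Ω
Parallel: admittances add. Y = 1/R + 1/(jωL)
Y = (0.00244 − j0.00150) S
|Y| = 0.00286 S → |Z| = 1/|Y| = 349 Ω, ∠Z = −∠Y = 31.6°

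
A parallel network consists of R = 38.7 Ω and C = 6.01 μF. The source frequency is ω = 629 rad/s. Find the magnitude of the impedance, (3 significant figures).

X_C = 1/(ωC) = 265 Ω
Parallel: admittances add. Y = 1/R + jωC
Y = (0.0258 + j0.00378) S
|Y| = 0.0261 S → |Z| = 1/|Y| = 38.3 Ω, ∠Z = −∠Y = -8.32°

38.3 Ω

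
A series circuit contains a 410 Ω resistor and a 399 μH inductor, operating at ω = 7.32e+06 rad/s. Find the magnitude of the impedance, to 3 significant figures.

2950 Ω

X_L = ωL = 2920 Ω
Z = 410 + j2920 Ω
|Z| = √(410² + 2920²) = 2950 Ω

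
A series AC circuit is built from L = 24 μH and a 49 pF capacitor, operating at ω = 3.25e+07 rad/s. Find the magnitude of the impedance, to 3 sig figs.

152 Ω

X_L = ωL = 780 Ω
X_C = 1/(ωC) = 628 Ω
Net reactance X = X_L − X_C = 152 Ω
Z = j152 Ω
|Z| = √(0² + 152²) = 152 Ω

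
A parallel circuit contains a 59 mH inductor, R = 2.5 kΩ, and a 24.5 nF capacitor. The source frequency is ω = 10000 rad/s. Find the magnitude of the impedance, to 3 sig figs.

665 Ω

X_L = ωL = 590 Ω
X_C = 1/(ωC) = 4080 Ω
Parallel: admittances add. Y = 1/R + 1/(jωL) + jωC
Y = (0.000400 − j0.00145) S
|Y| = 0.00150 S → |Z| = 1/|Y| = 665 Ω, ∠Z = −∠Y = 74.6°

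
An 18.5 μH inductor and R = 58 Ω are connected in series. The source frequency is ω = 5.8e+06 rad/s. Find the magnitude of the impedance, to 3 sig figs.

X_L = ωL = 107 Ω
Z = 58.0 + j107 Ω
|Z| = √(58.0² + 107²) = 122 Ω

122 Ω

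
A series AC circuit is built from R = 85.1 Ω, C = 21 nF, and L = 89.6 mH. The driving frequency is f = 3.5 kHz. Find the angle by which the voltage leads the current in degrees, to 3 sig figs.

-66.4°

ω = 2πf = 21990 rad/s
X_L = ωL = 1970 Ω
X_C = 1/(ωC) = 2170 Ω
Net reactance X = X_L − X_C = -195 Ω
Z = 85.1 − j195 Ω
|Z| = √(85.1² + 195²) = 213 Ω
∠Z = arctan(-195/85.1) = -66.4°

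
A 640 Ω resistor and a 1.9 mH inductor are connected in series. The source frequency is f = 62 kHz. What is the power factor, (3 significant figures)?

ω = 2πf = 389600 rad/s
X_L = ωL = 740 Ω
Z = 640 + j740 Ω
|Z| = √(640² + 740²) = 978 Ω
∠Z = arctan(740/640) = 49.2°
cos φ = cos(49.2°) = 0.654

0.654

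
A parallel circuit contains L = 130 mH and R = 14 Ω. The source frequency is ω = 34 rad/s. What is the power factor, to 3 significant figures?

0.301

X_L = ωL = 4.42 Ω
Parallel: admittances add. Y = 1/R + 1/(jωL)
Y = (0.0714 − j0.226) S
|Y| = 0.237 S → |Z| = 1/|Y| = 4.21 Ω, ∠Z = −∠Y = 72.5°
cos φ = cos(72.5°) = 0.301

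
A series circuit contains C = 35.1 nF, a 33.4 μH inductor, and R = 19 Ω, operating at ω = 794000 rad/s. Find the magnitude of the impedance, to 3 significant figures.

X_L = ωL = 26.5 Ω
X_C = 1/(ωC) = 35.9 Ω
Net reactance X = X_L − X_C = -9.36 Ω
Z = 19.0 − j9.36 Ω
|Z| = √(19.0² + 9.36²) = 21.2 Ω

21.2 Ω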